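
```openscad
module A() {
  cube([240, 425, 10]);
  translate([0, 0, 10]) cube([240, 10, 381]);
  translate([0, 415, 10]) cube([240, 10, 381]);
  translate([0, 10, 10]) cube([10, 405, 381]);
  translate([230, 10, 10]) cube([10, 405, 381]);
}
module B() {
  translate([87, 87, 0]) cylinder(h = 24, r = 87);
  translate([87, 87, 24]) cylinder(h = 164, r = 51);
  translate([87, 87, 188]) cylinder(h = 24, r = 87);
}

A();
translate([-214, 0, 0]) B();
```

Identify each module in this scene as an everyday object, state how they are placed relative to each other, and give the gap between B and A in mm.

The spool's nearest face is 40 mm from the open box's −x face.

A is an open box. B is a spool. The spool is on the floor beside the open box on its −x side. The gap between the spool and the open box is 40 mm.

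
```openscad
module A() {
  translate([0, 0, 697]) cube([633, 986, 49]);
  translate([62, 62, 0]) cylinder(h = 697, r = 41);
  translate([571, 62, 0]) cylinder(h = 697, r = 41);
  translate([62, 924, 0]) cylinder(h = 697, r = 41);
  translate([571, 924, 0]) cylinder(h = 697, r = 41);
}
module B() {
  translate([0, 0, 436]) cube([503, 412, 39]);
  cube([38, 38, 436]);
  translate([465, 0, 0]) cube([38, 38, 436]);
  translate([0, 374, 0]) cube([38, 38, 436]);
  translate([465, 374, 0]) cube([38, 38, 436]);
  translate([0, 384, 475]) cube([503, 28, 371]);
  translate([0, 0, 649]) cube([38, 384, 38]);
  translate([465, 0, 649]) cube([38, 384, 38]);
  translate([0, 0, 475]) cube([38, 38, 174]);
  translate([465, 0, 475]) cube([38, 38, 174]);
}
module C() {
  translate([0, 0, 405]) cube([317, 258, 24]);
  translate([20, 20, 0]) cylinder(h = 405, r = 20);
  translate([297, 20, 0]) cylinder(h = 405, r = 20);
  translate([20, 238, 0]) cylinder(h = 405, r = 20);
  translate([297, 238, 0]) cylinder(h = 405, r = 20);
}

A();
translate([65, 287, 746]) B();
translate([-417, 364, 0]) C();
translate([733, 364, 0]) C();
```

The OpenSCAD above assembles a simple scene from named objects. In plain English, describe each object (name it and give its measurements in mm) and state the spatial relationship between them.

A is a table: top 633 mm (x) × 986 mm (y), 49 mm thick, upper face at z = 746 mm, on four round legs of 82 mm diameter, each leg's bounding box inset 21 mm from the nearest pair of top edges, running from z = 0 to the bottom of the top.

B is a chair: 503×412 mm seat, 39 mm thick, top at z = 475 mm, on four 38 mm square corner legs flush with the seat edges. A 28 mm thick backrest slab spans the full seat width, extending 371 mm above the seat top, its back face flush with the seat's +y edge. Two armrests of 38×38 mm section run along each side from the seat's front edge to the front of the backrest, top faces 212 mm above the seat top and outer faces flush with the seat's x-edges; a 38×38 mm post under the front of each armrest stands on the seat at the front corner.

C is a simple wooden stool: a rectangular seat 317 mm (x) by 258 mm (y), 24 mm thick, top face at z = 429 mm, on four round legs, each 40 mm in diameter. The legs rest on z = 0, each leg's axis is inset half a diameter from the nearest pair of seat edges (so the leg's bounding box is flush with the corner).

The chair is on top of the table, centred. Two stools sit around the table at the −x, +x sides.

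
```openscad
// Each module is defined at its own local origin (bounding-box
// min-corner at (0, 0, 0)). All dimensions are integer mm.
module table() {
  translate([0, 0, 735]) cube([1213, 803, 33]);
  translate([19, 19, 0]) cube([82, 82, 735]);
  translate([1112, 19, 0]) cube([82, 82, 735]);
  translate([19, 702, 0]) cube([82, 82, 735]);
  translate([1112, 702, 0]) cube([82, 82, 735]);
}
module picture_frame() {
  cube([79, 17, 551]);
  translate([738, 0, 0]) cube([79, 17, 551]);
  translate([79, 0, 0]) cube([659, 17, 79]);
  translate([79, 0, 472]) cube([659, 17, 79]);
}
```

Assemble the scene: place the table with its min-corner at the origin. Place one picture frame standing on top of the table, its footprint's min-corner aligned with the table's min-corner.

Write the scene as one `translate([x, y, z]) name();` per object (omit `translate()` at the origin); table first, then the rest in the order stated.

table();
translate([0, 0, 768]) picture_frame();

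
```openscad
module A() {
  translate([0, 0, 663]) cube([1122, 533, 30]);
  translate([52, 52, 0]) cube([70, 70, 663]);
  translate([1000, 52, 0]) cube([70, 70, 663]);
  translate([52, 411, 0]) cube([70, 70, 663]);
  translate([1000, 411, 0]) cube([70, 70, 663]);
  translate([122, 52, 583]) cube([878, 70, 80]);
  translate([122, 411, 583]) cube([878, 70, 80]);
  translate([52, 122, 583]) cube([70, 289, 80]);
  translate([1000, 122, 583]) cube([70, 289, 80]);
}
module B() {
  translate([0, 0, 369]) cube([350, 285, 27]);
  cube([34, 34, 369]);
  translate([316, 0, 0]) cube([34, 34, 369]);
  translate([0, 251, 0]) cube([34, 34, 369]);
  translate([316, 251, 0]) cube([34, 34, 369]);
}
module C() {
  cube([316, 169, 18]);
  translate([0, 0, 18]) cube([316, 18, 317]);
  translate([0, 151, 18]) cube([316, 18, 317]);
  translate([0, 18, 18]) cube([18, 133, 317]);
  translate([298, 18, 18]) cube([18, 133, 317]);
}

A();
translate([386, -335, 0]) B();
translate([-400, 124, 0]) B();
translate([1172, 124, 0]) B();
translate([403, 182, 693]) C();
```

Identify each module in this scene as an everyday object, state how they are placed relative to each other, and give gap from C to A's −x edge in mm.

A is a table. B is a stool. C is an open box. Three stools sit around the table at the −y, −x, +x sides. The open box is on top of the table, centred. The gap from the open box to the table's −x edge is 403 mm.

The open box's min-x is at 403; the table's min-x is 0; gap = 403 mm.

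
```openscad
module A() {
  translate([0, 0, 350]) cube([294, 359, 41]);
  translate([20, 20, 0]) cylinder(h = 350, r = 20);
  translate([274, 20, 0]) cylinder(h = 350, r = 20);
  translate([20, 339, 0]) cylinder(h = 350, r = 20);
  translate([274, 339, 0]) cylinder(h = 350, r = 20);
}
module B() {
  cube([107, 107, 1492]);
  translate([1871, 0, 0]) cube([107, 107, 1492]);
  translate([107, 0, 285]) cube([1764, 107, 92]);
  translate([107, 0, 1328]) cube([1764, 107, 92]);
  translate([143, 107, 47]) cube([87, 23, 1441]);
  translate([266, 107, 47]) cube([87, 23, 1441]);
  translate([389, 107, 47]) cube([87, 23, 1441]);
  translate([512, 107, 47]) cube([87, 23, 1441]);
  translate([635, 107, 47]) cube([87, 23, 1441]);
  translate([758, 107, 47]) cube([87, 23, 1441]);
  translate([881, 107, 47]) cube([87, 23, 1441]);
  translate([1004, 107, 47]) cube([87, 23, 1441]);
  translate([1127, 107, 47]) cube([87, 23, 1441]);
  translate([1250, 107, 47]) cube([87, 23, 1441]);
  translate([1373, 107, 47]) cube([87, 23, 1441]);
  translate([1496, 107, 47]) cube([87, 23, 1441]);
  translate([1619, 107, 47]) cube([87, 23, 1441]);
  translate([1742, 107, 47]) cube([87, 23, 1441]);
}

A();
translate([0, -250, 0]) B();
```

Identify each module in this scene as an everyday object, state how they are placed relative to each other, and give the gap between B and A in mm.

A is a stool. B is a fence section. The fence section is on the floor beside the stool on its −y side. The gap between the fence section and the stool is 120 mm.

The fence section's nearest face is 120 mm from the stool's −y face.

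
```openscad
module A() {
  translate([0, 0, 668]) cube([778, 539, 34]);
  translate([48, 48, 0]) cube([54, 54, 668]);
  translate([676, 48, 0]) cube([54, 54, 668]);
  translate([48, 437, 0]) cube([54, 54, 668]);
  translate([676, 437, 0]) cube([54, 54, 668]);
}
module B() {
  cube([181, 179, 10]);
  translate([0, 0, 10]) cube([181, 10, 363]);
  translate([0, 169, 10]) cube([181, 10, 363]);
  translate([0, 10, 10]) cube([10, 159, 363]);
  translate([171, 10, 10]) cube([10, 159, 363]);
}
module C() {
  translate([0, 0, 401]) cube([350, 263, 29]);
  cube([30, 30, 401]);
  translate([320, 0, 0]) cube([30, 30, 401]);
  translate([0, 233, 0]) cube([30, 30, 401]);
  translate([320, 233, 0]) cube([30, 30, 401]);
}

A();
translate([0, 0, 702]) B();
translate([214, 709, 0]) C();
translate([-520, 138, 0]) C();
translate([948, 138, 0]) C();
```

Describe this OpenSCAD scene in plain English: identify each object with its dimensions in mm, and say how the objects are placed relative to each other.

A is a table: top 778 mm (x) × 539 mm (y), 34 mm thick, upper face at z = 702 mm, on four 54×54 mm square legs, each inset 48 mm from the nearest pair of top edges, running from z = 0 to the bottom of the top.

B is an open storage box with external size 181×179×373 mm and wall thickness 10 mm (the base is also 10 mm thick). The base covers the whole footprint; the four walls stand on the base, with the y-facing walls full-width and the x-facing walls fitting between their inner faces.

C is a four-legged stool. The seat is a 350×263×29 mm slab whose top surface is at z = 430 mm; four square legs, each 30×30 mm in cross-section, run from the floor (z = 0) to the underside of the seat, each flush with a corner of the seat.

The open box is on top of the table. Three stools sit around the table at the +y, −x, +x sides.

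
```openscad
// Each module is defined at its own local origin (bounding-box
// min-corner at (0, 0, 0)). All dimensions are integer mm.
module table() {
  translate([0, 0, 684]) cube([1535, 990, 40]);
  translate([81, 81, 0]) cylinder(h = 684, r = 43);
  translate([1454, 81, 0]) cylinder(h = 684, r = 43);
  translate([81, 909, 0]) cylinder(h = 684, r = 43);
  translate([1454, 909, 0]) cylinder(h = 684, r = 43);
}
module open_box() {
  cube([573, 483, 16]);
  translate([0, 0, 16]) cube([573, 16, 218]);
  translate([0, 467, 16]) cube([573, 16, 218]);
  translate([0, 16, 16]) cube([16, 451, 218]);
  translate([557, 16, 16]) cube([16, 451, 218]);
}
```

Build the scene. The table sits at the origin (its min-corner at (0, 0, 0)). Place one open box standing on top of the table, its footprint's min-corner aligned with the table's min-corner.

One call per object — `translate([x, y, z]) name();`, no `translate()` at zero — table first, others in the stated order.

table();
translate([0, 0, 724]) open_box();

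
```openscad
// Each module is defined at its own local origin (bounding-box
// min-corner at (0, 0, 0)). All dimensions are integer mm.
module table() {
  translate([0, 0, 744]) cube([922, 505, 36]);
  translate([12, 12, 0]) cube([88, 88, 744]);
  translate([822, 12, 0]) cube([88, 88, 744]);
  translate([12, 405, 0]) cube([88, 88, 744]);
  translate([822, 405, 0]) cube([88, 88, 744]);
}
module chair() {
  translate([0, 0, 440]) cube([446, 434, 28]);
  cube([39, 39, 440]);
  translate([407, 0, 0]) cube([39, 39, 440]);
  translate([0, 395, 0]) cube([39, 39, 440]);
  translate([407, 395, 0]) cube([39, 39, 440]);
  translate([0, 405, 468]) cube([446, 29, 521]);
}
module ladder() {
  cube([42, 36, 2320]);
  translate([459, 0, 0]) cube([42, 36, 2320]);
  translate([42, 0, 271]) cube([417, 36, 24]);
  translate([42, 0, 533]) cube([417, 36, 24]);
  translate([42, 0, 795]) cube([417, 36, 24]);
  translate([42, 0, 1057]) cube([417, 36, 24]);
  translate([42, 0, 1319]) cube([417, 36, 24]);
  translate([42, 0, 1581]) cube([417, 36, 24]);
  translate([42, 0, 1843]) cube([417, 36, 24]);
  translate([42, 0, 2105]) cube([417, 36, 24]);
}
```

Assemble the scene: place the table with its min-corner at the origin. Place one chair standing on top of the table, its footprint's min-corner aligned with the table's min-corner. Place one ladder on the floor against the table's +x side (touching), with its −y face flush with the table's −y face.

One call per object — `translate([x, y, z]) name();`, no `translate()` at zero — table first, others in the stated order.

table();
translate([0, 0, 780]) chair();
translate([922, 0, 0]) ladder();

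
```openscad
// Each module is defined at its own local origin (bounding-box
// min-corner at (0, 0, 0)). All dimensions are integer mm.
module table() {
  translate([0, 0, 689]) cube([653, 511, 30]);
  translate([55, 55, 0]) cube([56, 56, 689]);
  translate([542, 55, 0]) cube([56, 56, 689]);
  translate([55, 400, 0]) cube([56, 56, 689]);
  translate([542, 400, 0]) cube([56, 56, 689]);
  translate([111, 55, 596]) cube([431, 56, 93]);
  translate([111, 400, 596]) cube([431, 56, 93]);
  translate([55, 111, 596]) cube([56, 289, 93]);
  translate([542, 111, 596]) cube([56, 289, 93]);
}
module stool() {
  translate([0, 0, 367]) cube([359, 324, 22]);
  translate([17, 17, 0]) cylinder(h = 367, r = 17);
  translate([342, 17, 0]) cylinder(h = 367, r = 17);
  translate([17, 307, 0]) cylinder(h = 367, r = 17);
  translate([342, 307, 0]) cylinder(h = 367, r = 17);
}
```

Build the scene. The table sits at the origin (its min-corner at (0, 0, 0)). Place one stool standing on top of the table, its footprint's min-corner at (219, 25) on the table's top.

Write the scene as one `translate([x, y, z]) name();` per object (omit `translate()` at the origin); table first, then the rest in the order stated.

table();
translate([219, 25, 719]) stool();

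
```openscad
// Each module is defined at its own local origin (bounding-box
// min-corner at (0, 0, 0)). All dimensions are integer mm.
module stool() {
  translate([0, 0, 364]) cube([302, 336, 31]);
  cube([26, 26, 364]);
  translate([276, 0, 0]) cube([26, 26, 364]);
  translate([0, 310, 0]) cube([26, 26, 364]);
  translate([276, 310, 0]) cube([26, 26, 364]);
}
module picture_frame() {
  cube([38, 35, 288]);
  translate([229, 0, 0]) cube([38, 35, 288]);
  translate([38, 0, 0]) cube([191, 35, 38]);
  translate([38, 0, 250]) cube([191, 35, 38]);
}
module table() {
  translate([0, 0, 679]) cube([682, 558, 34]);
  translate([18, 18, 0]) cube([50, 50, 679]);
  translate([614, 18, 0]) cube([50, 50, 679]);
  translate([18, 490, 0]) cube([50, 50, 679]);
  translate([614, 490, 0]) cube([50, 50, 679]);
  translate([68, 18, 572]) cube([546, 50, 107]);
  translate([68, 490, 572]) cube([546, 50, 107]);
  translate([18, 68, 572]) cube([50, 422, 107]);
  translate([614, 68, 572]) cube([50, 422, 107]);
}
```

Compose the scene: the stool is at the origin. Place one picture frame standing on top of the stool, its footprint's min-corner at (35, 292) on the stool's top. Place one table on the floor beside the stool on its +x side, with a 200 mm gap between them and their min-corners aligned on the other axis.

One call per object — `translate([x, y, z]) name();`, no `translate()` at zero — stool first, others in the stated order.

stool();
translate([35, 292, 395]) picture_frame();
translate([502, 0, 0]) table();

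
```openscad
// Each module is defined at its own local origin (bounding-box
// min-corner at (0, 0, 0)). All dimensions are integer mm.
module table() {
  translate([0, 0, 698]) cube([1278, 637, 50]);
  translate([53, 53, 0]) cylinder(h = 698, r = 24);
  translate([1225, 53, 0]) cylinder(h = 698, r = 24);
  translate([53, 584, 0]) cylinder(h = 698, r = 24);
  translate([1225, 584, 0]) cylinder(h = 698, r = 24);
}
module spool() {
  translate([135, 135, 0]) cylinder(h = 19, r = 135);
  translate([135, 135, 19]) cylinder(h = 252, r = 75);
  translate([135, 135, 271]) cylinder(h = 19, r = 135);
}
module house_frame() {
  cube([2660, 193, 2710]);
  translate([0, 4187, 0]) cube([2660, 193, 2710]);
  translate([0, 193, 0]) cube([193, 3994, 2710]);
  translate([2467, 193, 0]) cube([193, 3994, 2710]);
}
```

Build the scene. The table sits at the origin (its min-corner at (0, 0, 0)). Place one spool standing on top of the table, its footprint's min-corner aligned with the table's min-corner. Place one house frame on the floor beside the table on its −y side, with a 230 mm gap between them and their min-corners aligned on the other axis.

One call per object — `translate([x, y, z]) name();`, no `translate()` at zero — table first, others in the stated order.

table();
translate([0, 0, 748]) spool();
translate([0, -4610, 0]) house_frame();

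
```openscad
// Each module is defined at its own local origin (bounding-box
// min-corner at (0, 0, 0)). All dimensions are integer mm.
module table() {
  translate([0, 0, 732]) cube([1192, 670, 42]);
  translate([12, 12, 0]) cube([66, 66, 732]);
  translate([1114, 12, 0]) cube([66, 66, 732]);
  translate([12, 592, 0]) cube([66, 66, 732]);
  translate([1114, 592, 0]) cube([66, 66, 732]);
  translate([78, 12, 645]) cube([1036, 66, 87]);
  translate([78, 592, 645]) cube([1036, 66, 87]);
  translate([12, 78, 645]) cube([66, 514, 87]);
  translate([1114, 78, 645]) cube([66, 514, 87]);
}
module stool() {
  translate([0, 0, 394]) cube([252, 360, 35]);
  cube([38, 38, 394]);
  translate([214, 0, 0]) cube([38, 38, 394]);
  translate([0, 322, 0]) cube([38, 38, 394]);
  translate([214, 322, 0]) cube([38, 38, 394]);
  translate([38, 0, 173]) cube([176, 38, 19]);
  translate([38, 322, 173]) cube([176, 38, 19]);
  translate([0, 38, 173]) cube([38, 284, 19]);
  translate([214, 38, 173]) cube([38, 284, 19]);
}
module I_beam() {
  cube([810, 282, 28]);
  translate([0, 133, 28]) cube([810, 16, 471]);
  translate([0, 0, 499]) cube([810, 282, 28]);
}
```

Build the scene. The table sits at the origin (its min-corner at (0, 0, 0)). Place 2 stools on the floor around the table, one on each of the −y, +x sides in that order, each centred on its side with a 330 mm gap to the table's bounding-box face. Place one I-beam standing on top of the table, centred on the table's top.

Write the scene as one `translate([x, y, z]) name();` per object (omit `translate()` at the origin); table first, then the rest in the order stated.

table();
translate([470, -690, 0]) stool();
translate([1522, 155, 0]) stool();
translate([191, 194, 774]) I_beam();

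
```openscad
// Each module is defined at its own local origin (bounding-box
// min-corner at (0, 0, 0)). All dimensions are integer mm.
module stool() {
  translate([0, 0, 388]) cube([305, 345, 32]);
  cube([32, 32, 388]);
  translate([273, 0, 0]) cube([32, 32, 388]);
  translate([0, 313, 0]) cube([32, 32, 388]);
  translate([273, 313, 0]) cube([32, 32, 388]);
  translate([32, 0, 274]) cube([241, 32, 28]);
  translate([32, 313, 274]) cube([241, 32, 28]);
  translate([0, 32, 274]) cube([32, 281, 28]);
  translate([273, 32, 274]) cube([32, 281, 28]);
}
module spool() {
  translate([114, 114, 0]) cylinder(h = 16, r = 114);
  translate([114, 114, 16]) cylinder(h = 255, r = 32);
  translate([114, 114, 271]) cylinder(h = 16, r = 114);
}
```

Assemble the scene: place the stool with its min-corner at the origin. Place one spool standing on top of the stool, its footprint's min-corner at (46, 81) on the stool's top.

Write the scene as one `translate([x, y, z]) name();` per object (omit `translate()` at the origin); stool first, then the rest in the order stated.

stool();
translate([46, 81, 420]) spool();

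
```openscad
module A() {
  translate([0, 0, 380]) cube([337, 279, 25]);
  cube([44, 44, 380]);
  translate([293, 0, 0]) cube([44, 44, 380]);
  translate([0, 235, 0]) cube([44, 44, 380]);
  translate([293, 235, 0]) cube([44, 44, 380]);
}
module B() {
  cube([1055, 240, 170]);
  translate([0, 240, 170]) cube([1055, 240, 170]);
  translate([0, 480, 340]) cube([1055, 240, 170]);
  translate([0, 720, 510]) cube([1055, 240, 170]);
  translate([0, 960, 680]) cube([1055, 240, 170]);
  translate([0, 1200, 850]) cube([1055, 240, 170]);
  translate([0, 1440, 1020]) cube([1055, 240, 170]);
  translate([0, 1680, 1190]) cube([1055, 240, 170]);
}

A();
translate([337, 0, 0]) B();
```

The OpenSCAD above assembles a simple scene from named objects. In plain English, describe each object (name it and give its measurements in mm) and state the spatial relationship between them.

A is a four-legged stool. The seat is a 337×279×25 mm slab whose top surface is at z = 405 mm; four square legs, each 44×44 mm in cross-section, run from the floor (z = 0) to the underside of the seat, each flush with a corner of the seat.

B is a straight staircase of 8 solid steps. Each step is 1055 mm wide (x), 240 mm deep (y, the going) and 170 mm tall (the rise). The first step rests on the floor; each subsequent step sits one going further in +y and one rise higher in +z, directly behind and above the previous step with no overlap.

The staircase is against the stool's +x side, with their −y faces flush.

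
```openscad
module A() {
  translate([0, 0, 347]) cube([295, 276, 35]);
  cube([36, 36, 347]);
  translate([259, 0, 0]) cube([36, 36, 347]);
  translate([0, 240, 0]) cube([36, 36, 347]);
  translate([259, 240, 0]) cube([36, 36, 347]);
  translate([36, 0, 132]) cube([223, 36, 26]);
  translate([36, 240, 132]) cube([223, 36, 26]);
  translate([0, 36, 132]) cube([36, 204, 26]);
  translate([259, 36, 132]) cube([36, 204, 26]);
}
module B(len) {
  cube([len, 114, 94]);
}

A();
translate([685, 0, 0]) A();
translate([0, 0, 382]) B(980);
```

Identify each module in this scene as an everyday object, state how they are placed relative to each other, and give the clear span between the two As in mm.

Second stool starts at x = 685; first ends at x = 295; clear span = 685 − 295 = 390 mm.

A is a stool. B is a beam. A beam spans the tops of two stools. The clear span between the two stools is 390 mm.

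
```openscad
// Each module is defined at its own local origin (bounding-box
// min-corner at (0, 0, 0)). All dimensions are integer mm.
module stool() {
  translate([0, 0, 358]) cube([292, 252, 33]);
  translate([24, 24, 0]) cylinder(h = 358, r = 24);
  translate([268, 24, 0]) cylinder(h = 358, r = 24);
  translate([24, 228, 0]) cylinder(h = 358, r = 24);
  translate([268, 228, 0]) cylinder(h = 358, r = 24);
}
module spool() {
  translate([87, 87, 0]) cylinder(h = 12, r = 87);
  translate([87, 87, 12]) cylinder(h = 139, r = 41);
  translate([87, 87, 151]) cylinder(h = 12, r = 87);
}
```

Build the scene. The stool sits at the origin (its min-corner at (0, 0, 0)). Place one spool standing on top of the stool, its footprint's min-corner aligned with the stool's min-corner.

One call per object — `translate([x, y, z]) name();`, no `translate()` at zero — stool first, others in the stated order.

stool();
translate([0, 0, 391]) spool();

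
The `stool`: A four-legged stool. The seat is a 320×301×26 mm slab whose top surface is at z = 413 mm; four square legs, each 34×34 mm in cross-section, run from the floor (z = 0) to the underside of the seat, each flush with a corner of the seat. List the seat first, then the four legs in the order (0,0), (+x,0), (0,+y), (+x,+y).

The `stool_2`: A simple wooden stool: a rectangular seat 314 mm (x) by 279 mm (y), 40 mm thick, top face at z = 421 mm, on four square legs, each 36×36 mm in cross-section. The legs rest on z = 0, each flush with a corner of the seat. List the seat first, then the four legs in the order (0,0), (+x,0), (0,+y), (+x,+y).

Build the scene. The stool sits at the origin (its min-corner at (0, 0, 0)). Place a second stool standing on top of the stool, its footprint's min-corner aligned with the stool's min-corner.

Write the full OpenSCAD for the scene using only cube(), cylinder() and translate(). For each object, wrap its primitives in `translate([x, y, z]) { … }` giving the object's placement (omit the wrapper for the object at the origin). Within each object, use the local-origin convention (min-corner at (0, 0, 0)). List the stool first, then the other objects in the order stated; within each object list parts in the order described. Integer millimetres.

translate([0, 0, 387]) cube([320, 301, 26]);
cube([34, 34, 387]);
translate([286, 0, 0]) cube([34, 34, 387]);
translate([0, 267, 0]) cube([34, 34, 387]);
translate([286, 267, 0]) cube([34, 34, 387]);
translate([0, 0, 413]) {
  translate([0, 0, 381]) cube([314, 279, 40]);
  cube([36, 36, 381]);
  translate([278, 0, 0]) cube([36, 36, 381]);
  translate([0, 243, 0]) cube([36, 36, 381]);
  translate([278, 243, 0]) cube([36, 36, 381]);
}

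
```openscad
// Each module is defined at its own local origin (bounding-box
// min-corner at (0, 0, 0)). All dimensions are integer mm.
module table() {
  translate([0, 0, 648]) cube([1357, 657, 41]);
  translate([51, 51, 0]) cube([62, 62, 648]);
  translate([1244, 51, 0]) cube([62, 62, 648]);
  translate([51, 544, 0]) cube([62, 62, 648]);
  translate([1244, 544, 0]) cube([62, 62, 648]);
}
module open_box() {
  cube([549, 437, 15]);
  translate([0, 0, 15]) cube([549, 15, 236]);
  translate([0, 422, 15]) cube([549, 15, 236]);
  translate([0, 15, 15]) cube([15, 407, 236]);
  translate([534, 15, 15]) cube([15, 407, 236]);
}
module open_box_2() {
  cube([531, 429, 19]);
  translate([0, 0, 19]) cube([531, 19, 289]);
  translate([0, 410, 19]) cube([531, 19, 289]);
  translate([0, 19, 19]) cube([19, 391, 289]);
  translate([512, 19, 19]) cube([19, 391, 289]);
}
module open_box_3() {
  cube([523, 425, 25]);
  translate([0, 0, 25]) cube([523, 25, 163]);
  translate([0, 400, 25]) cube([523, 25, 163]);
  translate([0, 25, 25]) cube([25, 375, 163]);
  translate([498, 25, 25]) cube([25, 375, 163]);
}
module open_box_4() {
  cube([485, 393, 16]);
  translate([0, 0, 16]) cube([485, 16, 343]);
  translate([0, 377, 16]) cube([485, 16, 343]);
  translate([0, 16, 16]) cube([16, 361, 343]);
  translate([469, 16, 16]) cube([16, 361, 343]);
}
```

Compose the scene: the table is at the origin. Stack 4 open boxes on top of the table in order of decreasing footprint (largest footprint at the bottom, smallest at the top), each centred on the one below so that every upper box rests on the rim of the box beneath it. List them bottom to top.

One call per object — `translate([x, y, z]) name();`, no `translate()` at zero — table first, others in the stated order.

table();
translate([404, 110, 689]) open_box();
translate([413, 114, 940]) open_box_2();
translate([417, 116, 1248]) open_box_3();
translate([436, 132, 1436]) open_box_4();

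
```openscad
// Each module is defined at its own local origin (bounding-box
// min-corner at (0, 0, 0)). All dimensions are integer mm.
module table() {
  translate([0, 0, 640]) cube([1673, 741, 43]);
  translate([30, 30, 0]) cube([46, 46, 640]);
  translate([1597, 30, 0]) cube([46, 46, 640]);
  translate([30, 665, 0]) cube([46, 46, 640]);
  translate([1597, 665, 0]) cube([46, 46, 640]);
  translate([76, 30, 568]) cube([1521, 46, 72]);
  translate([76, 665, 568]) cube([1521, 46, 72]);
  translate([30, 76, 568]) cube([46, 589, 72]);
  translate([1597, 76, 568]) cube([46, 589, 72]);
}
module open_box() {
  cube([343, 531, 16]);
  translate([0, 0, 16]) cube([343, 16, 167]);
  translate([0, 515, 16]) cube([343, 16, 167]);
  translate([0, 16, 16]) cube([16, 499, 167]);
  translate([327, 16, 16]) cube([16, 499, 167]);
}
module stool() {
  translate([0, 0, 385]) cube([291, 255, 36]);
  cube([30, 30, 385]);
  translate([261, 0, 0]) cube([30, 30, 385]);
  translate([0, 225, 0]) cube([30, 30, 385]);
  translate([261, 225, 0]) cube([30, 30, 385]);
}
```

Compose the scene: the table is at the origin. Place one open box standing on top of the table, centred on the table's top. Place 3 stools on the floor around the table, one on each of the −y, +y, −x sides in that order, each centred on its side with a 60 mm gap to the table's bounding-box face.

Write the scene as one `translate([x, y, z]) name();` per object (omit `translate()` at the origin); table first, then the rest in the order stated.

table();
translate([665, 105, 683]) open_box();
translate([691, -315, 0]) stool();
translate([691, 801, 0]) stool();
translate([-351, 243, 0]) stool();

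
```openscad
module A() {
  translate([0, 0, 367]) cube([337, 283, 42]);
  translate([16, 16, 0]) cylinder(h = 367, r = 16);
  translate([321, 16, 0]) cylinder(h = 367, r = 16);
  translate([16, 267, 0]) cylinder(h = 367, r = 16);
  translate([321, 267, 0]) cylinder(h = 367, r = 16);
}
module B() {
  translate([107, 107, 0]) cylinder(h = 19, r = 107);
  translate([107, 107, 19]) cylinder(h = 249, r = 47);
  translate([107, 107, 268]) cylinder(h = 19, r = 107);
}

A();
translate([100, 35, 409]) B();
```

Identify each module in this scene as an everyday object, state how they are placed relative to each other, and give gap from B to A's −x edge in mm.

A is a stool. B is a spool. The spool is on top of the stool. The gap from the spool to the stool's −x edge is 100 mm.

The spool's min-x is at 100; the stool's min-x is 0; gap = 100 mm.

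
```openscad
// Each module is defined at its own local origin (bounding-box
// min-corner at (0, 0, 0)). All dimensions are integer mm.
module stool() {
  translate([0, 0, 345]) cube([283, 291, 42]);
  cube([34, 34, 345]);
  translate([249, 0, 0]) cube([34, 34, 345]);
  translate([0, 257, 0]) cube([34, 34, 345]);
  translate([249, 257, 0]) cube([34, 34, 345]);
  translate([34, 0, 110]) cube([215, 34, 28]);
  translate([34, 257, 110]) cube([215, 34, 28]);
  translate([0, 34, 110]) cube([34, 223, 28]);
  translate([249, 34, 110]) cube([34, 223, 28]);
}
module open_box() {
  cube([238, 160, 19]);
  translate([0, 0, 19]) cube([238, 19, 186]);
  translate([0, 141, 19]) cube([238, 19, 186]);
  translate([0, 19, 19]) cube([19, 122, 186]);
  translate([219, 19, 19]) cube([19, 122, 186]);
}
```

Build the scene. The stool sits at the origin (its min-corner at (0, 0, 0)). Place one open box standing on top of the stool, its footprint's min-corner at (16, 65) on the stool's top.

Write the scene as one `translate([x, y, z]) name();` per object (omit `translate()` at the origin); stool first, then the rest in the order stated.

stool();
translate([16, 65, 387]) open_box();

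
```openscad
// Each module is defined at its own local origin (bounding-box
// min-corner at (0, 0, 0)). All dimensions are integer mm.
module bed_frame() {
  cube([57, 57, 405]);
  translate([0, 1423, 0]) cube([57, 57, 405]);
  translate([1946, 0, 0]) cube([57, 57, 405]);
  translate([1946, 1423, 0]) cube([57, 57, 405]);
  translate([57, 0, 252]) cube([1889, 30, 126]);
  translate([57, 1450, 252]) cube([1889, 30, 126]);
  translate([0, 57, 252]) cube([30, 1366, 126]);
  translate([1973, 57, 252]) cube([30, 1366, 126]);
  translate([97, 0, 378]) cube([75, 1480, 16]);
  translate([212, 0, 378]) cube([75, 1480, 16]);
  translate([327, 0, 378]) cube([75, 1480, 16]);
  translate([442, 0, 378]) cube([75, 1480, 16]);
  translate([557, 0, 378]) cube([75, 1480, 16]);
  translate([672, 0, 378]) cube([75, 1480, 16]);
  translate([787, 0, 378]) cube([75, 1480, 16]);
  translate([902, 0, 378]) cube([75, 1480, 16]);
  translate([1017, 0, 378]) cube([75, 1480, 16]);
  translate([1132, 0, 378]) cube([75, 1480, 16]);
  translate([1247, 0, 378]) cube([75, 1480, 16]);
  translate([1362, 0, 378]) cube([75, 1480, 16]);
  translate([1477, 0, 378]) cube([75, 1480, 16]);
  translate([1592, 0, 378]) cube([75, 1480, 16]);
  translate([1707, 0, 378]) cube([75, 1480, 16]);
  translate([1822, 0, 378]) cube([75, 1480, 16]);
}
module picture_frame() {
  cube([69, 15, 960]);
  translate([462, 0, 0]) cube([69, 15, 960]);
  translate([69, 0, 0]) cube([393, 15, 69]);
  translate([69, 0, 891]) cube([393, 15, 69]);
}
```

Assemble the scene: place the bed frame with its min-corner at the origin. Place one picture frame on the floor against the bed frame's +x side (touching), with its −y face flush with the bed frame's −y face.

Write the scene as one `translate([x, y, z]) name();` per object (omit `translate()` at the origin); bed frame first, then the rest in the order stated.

bed_frame();
translate([2003, 0, 0]) picture_frame();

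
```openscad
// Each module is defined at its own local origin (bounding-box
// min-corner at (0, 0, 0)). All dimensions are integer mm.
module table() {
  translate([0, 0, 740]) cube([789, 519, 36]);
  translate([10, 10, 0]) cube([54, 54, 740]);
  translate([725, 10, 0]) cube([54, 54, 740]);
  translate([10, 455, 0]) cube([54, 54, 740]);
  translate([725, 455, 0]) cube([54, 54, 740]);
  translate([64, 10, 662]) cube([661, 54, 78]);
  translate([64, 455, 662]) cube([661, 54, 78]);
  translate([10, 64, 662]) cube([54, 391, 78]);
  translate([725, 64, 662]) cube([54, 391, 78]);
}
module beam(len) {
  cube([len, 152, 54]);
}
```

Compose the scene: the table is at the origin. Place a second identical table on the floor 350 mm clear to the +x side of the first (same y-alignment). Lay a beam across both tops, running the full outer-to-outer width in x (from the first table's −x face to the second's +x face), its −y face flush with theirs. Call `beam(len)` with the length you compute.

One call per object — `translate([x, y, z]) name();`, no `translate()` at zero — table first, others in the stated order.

table();
translate([1139, 0, 0]) table();
translate([0, 0, 776]) beam(1928);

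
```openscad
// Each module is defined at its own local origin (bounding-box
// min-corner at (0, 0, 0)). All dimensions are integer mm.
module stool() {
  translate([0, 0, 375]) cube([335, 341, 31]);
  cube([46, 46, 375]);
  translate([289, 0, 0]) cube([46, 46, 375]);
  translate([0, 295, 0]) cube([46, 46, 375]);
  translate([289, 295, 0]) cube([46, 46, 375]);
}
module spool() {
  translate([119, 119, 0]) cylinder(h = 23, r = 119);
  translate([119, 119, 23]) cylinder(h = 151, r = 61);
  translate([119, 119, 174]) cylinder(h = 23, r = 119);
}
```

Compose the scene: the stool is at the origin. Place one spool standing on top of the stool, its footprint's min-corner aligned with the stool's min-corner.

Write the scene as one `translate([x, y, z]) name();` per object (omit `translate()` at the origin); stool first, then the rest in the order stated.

stool();
translate([0, 0, 406]) spool();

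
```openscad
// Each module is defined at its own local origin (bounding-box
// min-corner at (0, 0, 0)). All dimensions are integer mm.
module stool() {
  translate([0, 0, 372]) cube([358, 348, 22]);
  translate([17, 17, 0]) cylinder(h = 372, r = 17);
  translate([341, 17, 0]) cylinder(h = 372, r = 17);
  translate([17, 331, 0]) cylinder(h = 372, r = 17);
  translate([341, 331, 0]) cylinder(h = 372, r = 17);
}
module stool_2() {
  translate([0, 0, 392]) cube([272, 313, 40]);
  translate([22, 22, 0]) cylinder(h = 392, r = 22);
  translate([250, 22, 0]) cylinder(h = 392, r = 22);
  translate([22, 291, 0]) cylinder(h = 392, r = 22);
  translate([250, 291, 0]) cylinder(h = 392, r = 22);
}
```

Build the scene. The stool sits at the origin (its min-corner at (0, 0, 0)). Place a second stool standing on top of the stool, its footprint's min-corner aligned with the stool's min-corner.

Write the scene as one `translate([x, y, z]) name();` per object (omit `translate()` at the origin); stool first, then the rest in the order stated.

stool();
translate([0, 0, 394]) stool_2();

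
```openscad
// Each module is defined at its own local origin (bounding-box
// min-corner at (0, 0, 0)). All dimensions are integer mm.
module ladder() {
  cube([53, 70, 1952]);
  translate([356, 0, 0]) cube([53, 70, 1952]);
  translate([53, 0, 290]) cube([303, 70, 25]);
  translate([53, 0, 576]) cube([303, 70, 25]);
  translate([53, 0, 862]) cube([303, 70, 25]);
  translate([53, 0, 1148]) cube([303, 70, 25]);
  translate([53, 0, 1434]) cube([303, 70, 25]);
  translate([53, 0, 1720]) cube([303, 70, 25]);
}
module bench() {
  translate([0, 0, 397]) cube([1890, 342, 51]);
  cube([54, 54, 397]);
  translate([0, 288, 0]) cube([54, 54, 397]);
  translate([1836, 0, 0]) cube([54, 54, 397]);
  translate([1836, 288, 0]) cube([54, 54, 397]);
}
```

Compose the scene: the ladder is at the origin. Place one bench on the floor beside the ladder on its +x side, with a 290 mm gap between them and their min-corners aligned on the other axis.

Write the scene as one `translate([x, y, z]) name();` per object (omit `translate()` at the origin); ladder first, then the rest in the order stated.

ladder();
translate([699, 0, 0]) bench();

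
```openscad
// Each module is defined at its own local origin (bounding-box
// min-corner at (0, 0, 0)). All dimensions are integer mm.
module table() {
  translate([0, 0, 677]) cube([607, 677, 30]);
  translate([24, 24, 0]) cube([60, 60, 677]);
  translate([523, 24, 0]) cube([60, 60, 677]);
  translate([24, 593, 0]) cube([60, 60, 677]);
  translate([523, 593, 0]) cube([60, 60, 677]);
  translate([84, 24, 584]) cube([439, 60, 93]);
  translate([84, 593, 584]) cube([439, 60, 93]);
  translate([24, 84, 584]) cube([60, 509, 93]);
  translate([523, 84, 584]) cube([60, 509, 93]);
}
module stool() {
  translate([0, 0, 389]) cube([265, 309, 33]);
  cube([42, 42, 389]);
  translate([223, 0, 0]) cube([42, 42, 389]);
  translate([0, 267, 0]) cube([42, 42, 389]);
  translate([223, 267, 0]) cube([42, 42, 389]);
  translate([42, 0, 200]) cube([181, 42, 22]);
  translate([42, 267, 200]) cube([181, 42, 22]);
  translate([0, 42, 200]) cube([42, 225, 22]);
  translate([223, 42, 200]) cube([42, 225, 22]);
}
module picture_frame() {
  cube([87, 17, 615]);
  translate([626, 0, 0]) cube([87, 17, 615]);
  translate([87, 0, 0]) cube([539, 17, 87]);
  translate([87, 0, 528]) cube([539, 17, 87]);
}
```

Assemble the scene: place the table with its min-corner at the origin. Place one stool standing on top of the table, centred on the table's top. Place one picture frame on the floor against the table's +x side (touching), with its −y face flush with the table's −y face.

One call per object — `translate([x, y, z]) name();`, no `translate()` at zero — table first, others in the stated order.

table();
translate([171, 184, 707]) stool();
translate([607, 0, 0]) picture_frame();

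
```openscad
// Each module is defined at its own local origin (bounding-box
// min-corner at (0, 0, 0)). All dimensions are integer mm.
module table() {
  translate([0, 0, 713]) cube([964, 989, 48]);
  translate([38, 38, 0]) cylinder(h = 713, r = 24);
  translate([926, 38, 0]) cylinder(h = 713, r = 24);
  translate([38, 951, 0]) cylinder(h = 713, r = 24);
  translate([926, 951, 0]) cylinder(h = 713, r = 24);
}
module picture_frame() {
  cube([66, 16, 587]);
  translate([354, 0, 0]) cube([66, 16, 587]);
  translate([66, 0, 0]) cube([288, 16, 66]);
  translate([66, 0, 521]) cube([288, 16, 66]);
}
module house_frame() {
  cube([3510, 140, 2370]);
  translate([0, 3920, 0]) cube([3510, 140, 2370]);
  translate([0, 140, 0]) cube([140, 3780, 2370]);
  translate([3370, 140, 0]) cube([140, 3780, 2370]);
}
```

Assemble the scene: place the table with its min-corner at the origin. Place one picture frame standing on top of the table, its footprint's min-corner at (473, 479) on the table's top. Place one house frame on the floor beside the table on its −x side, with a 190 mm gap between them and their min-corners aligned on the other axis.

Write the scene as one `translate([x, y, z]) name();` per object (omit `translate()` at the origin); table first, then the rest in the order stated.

table();
translate([473, 479, 761]) picture_frame();
translate([-3700, 0, 0]) house_frame();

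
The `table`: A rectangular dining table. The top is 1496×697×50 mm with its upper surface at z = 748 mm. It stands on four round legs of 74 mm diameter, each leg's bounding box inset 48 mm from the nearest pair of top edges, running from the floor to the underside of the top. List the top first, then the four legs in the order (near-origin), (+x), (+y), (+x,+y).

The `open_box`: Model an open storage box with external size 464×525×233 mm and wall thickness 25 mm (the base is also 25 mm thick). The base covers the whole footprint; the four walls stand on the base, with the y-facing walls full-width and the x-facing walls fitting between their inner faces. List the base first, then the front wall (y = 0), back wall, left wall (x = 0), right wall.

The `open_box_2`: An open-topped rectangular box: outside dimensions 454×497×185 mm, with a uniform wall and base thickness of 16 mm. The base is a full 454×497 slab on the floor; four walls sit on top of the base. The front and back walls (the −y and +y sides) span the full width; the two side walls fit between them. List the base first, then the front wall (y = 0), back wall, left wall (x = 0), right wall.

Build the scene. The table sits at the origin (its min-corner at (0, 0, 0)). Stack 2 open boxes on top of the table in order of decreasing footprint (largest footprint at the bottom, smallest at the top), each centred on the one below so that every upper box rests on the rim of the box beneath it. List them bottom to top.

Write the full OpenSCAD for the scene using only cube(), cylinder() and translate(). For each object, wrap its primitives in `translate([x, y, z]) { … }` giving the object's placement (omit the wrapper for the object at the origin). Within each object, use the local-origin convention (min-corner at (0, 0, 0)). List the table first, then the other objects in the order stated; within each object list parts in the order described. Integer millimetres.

translate([0, 0, 698]) cube([1496, 697, 50]);
translate([85, 85, 0]) cylinder(h = 698, r = 37);
translate([1411, 85, 0]) cylinder(h = 698, r = 37);
translate([85, 612, 0]) cylinder(h = 698, r = 37);
translate([1411, 612, 0]) cylinder(h = 698, r = 37);
translate([516, 86, 748]) {
  cube([464, 525, 25]);
  translate([0, 0, 25]) cube([464, 25, 208]);
  translate([0, 500, 25]) cube([464, 25, 208]);
  translate([0, 25, 25]) cube([25, 475, 208]);
  translate([439, 25, 25]) cube([25, 475, 208]);
}
translate([521, 100, 981]) {
  cube([454, 497, 16]);
  translate([0, 0, 16]) cube([454, 16, 169]);
  translate([0, 481, 16]) cube([454, 16, 169]);
  translate([0, 16, 16]) cube([16, 465, 169]);
  translate([438, 16, 16]) cube([16, 465, 169]);
}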